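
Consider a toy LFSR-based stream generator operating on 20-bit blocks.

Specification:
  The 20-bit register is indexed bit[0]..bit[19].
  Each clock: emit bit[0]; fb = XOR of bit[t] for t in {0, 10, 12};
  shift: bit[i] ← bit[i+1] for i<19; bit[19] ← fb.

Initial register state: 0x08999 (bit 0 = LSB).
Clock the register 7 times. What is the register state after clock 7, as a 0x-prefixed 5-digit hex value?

reg_0 = 0x08999
clock 1: out=1, reg = 0x844CC
clock 2: out=0, reg = 0xC2266
clock 3: out=0, reg = 0x61133
clock 4: out=1, reg = 0x30899
clock 5: out=1, reg = 0x9844C
clock 6: out=0, reg = 0xCC226
clock 7: out=0, reg = 0x66113

0x66113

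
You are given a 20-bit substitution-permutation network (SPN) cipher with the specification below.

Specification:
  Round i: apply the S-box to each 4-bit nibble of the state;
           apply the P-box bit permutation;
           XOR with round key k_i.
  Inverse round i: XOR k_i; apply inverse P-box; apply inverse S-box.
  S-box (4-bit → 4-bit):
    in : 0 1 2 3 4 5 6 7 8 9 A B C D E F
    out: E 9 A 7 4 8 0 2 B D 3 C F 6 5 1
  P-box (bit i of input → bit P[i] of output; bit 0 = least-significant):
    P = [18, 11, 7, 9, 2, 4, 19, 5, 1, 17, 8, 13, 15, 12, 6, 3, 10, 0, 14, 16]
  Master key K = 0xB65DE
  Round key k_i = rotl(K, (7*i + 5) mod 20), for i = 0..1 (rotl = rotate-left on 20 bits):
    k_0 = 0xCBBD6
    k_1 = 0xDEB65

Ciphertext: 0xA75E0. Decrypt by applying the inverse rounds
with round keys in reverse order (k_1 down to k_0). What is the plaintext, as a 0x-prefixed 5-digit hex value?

s_0 = ciphertext = 0xA75E0
s_1 = InvRound(s_0, k_1) = 0x8A7FC
s_2 = InvRound(s_1, k_0) = 0xF2F5A

0xF2F5A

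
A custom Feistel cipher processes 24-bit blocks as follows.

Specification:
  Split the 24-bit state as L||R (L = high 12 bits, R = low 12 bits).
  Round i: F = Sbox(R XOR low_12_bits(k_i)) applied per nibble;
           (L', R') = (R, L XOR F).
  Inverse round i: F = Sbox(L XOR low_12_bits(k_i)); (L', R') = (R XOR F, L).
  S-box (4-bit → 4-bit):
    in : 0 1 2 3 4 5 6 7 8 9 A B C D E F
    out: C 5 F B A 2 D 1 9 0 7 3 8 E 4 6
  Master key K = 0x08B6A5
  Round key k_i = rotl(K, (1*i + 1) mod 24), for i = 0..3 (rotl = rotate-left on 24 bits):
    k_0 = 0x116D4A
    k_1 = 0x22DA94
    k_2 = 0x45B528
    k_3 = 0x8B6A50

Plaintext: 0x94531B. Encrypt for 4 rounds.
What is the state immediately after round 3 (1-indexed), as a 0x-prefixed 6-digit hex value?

s_0 = plaintext = 0x94531B
s_1 = Round(s_0, k_0) = 0x31BD60
s_2 = Round(s_1, k_1) = 0xD60271
s_3 = Round(s_2, k_2) = 0x271C40
s_4 = Round(s_3, k_3) = 0xC40F2D

0x271C40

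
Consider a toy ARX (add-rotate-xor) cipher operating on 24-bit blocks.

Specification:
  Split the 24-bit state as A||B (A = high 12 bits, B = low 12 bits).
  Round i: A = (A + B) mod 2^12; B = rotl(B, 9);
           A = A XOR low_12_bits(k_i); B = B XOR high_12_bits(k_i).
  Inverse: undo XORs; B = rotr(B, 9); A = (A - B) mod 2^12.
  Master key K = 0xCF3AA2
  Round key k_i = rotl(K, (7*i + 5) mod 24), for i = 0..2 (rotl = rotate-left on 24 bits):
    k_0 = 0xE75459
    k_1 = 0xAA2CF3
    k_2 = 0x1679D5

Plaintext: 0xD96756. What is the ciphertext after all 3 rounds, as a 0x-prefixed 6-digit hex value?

0xD4D3F9

s_0 = plaintext = 0xD96756
s_1 = Round(s_0, k_0) = 0x0B529F
s_2 = Round(s_1, k_1) = 0xFA74F1
s_3 = Round(s_2, k_2) = 0xD4D3F9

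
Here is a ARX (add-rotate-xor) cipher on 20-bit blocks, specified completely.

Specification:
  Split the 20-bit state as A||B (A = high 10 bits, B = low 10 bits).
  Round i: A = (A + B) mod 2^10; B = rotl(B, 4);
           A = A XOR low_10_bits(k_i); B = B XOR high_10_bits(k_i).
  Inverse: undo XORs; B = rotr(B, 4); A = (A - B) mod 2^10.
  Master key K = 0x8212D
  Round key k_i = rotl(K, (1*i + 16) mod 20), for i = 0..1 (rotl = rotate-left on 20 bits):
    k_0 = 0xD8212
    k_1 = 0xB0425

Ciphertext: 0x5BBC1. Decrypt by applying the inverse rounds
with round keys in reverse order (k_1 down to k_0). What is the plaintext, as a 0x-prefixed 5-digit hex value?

s_0 = ciphertext = 0x5BBC1
s_1 = InvRound(s_0, k_1) = 0x4EC10
s_2 = InvRound(s_1, k_0) = 0xBC837

0xBC837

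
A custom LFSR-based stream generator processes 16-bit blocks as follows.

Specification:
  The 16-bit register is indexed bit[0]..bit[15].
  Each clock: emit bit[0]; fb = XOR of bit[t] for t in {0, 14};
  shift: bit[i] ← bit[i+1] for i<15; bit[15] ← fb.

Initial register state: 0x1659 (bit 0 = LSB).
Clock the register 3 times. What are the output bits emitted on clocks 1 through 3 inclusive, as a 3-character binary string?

reg_0 = 0x1659
clock 1: out=1, reg = 0x8B2C
clock 2: out=0, reg = 0x4596
clock 3: out=0, reg = 0xA2CB

100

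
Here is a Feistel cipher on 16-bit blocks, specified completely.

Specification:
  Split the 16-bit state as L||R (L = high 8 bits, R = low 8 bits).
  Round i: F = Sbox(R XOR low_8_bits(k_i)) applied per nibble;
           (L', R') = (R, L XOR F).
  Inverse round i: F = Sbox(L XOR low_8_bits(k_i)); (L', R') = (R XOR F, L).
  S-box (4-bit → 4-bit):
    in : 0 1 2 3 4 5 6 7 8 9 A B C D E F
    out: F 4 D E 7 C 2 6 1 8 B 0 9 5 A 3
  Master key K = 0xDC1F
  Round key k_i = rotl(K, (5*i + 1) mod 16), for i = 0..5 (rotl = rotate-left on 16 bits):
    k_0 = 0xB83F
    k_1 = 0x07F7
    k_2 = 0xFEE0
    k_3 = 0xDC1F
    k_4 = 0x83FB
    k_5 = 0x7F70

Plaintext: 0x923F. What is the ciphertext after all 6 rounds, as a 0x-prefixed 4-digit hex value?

0xD40F

s_0 = plaintext = 0x923F
s_1 = Round(s_0, k_0) = 0x3F6D
s_2 = Round(s_1, k_1) = 0x6DB4
s_3 = Round(s_2, k_2) = 0xB4AA
s_4 = Round(s_3, k_3) = 0xAAB8
s_5 = Round(s_4, k_4) = 0xB8D4
s_6 = Round(s_5, k_5) = 0xD40F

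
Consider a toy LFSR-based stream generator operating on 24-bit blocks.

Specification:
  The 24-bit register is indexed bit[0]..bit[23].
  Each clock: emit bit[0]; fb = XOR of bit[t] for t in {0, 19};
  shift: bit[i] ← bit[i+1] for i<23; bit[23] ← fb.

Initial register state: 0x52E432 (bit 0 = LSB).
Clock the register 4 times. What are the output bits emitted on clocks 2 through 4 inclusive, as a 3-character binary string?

100

reg_0 = 0x52E432
clock 1: out=0, reg = 0x297219
clock 2: out=1, reg = 0x14B90C
clock 3: out=0, reg = 0x0A5C86
clock 4: out=0, reg = 0x852E43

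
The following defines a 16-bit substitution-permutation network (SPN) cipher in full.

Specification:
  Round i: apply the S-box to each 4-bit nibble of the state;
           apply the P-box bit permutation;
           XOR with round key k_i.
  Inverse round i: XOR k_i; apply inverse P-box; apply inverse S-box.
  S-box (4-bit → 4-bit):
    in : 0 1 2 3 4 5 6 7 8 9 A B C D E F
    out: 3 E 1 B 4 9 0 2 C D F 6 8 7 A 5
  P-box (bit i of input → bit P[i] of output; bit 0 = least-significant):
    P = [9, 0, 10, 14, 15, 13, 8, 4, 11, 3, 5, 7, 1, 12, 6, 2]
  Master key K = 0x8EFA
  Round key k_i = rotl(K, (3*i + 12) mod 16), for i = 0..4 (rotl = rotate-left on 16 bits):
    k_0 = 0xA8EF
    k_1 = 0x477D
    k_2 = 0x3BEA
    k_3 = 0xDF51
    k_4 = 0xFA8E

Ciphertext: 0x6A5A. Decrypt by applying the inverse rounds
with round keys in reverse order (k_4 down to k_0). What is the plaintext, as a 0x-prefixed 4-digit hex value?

0x4612

s_0 = ciphertext = 0x6A5A
s_1 = InvRound(s_0, k_4) = 0x1C56
s_2 = InvRound(s_1, k_3) = 0x56F3
s_3 = InvRound(s_2, k_2) = 0x6011
s_4 = InvRound(s_3, k_1) = 0x8BBF
s_5 = InvRound(s_4, k_0) = 0x4612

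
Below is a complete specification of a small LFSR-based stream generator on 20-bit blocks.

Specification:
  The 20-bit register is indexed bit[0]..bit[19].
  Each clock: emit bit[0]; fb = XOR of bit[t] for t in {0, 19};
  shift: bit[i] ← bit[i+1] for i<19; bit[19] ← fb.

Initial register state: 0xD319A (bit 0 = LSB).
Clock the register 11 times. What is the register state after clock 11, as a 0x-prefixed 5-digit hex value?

reg_0 = 0xD319A
clock 1: out=0, reg = 0xE98CD
clock 2: out=1, reg = 0x74C66
clock 3: out=0, reg = 0x3A633
clock 4: out=1, reg = 0x9D319
clock 5: out=1, reg = 0x4E98C
clock 6: out=0, reg = 0x274C6
clock 7: out=0, reg = 0x13A63
clock 8: out=1, reg = 0x89D31
clock 9: out=1, reg = 0x44E98
clock 10: out=0, reg = 0x2274C
clock 11: out=0, reg = 0x113A6

0x113A6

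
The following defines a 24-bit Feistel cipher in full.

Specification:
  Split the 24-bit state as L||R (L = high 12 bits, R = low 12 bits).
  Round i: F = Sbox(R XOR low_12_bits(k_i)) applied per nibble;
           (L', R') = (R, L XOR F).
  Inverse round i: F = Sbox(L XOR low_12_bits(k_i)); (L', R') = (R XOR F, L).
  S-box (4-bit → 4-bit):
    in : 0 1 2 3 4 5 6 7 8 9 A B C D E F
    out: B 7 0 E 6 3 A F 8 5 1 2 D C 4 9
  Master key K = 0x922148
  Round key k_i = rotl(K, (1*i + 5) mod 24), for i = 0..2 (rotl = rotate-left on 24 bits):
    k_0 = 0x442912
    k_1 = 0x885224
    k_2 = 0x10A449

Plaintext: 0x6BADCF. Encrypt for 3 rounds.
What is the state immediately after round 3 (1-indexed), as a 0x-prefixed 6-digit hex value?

s_0 = plaintext = 0x6BADCF
s_1 = Round(s_0, k_0) = 0xDCF076
s_2 = Round(s_1, k_1) = 0x076DFF
s_3 = Round(s_2, k_2) = 0xDFF55C

0xDFF55C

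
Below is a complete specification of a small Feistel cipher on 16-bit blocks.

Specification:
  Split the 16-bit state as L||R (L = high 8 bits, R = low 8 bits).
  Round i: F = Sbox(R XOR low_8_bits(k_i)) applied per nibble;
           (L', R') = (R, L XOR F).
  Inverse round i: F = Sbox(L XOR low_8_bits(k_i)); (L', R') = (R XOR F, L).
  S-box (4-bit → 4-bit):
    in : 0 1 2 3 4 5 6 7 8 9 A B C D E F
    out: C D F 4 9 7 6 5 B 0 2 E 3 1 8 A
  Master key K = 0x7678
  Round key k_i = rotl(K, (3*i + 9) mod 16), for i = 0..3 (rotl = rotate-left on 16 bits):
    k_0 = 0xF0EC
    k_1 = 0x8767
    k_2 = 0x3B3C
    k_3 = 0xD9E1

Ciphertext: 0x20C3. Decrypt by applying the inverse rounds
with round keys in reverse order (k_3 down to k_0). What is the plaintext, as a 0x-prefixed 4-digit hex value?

s_0 = ciphertext = 0x20C3
s_1 = InvRound(s_0, k_3) = 0xFE20
s_2 = InvRound(s_1, k_2) = 0x1FFE
s_3 = InvRound(s_2, k_1) = 0xA51F
s_4 = InvRound(s_3, k_0) = 0x8FA5

0x8FA5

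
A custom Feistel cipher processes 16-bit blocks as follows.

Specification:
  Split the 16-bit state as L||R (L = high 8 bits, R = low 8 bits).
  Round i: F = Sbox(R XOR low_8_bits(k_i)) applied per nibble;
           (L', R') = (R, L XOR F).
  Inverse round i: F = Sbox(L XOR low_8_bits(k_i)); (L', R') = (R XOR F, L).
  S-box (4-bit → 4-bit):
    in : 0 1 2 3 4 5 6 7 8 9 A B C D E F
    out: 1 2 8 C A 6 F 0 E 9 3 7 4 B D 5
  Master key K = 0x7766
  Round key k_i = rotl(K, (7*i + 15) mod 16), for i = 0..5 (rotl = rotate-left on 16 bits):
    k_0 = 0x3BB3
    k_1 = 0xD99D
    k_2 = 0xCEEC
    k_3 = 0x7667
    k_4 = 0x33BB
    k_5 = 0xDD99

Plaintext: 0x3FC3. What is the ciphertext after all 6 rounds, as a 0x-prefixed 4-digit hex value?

s_0 = plaintext = 0x3FC3
s_1 = Round(s_0, k_0) = 0xC33E
s_2 = Round(s_1, k_1) = 0x3EFF
s_3 = Round(s_2, k_2) = 0xFF12
s_4 = Round(s_3, k_3) = 0x12F9
s_5 = Round(s_4, k_4) = 0xF9BA
s_6 = Round(s_5, k_5) = 0xBA75

0xBA75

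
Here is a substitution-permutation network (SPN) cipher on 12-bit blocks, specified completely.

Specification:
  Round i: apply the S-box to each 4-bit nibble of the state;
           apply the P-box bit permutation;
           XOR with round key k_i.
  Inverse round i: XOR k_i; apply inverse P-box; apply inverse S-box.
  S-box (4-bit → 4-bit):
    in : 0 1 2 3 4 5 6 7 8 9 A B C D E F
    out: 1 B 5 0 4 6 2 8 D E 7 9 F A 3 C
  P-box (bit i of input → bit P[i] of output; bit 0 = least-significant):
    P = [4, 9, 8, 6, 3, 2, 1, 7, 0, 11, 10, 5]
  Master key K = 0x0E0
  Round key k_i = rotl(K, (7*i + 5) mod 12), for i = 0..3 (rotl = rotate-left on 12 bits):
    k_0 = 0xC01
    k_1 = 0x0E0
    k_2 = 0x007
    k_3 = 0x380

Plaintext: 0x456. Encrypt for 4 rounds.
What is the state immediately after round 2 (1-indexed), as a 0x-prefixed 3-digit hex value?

0xCA9

s_0 = plaintext = 0x456
s_1 = Round(s_0, k_0) = 0xA07
s_2 = Round(s_1, k_1) = 0xCA9
s_3 = Round(s_2, k_2) = 0xF68
s_4 = Round(s_3, k_3) = 0x6F4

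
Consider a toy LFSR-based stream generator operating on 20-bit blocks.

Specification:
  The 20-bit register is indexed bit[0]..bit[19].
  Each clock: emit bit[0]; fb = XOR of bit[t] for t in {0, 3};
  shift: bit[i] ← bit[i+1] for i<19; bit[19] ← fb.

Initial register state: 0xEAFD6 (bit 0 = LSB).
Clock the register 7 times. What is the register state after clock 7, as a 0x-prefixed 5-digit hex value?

reg_0 = 0xEAFD6
clock 1: out=0, reg = 0x757EB
clock 2: out=1, reg = 0x3ABF5
clock 3: out=1, reg = 0x9D5FA
clock 4: out=0, reg = 0xCEAFD
clock 5: out=1, reg = 0x6757E
clock 6: out=0, reg = 0xB3ABF
clock 7: out=1, reg = 0x59D5F

0x59D5F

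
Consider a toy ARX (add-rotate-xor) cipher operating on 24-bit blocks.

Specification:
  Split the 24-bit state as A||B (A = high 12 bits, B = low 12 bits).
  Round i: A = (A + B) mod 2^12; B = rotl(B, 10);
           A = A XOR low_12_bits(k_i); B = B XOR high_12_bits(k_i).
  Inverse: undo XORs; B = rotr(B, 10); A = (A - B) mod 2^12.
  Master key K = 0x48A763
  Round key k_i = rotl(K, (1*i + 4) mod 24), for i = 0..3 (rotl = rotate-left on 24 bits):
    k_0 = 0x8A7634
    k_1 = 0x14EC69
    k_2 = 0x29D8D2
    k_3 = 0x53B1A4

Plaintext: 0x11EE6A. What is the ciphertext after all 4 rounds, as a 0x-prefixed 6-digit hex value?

s_0 = plaintext = 0x11EE6A
s_1 = Round(s_0, k_0) = 0x9BC33D
s_2 = Round(s_1, k_1) = 0x090581
s_3 = Round(s_2, k_2) = 0xEC37FD
s_4 = Round(s_3, k_3) = 0x7640C4

0x7640C4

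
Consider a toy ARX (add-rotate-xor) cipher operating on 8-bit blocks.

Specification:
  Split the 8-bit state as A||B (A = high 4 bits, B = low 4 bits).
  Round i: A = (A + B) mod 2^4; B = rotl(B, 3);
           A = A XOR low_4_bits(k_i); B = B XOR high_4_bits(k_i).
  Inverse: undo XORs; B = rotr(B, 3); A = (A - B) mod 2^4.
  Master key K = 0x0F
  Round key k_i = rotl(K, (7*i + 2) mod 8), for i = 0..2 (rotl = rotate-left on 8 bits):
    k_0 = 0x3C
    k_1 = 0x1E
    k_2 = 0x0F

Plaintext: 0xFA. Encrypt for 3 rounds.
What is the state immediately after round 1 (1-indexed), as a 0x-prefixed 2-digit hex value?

s_0 = plaintext = 0xFA
s_1 = Round(s_0, k_0) = 0x56
s_2 = Round(s_1, k_1) = 0x52
s_3 = Round(s_2, k_2) = 0x81

0x56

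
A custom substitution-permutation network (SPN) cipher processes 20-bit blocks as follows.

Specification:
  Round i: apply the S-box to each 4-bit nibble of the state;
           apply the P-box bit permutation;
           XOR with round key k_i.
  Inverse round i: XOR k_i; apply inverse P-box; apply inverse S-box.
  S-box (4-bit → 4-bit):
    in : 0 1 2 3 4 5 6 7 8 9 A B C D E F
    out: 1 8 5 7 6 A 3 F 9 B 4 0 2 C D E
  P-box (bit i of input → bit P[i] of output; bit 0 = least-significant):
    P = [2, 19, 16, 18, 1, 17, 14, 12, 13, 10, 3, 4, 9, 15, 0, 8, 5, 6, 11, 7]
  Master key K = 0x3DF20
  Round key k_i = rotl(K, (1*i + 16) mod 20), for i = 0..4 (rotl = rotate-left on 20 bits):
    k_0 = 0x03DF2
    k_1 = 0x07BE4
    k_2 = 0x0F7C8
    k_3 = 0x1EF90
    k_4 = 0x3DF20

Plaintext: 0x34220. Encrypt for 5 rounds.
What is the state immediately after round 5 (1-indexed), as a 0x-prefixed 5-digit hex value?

0x2D333

s_0 = plaintext = 0x34220
s_1 = Round(s_0, k_0) = 0x0D59D
s_2 = Round(s_1, k_1) = 0x76ED7
s_3 = Round(s_2, k_2) = 0xD0D34
s_4 = Round(s_3, k_3) = 0xAA50A
s_5 = Round(s_4, k_4) = 0x2D333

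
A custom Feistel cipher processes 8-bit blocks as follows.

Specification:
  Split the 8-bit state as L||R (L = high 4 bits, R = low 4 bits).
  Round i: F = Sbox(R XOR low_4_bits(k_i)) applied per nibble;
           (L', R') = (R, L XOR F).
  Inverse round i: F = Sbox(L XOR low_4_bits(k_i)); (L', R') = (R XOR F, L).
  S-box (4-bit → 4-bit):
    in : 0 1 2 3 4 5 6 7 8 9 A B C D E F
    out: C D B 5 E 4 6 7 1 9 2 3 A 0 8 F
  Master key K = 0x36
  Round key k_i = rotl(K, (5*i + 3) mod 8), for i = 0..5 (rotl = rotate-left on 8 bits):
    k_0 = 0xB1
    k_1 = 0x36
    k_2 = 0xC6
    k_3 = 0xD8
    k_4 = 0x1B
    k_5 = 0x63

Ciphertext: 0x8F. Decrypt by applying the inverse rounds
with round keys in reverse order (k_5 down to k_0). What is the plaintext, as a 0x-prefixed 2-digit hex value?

0xA2

s_0 = ciphertext = 0x8F
s_1 = InvRound(s_0, k_5) = 0xC8
s_2 = InvRound(s_1, k_4) = 0xFC
s_3 = InvRound(s_2, k_3) = 0xBF
s_4 = InvRound(s_3, k_2) = 0xFB
s_5 = InvRound(s_4, k_1) = 0x2F
s_6 = InvRound(s_5, k_0) = 0xA2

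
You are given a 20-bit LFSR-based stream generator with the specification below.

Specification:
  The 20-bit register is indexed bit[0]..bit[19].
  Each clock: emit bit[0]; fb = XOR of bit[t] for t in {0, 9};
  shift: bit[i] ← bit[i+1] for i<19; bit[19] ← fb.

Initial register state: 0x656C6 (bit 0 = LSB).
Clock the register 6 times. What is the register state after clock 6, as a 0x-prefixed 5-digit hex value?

reg_0 = 0x656C6
clock 1: out=0, reg = 0xB2B63
clock 2: out=1, reg = 0x595B1
clock 3: out=1, reg = 0xACAD8
clock 4: out=0, reg = 0xD656C
clock 5: out=0, reg = 0x6B2B6
clock 6: out=0, reg = 0xB595B

0xB595B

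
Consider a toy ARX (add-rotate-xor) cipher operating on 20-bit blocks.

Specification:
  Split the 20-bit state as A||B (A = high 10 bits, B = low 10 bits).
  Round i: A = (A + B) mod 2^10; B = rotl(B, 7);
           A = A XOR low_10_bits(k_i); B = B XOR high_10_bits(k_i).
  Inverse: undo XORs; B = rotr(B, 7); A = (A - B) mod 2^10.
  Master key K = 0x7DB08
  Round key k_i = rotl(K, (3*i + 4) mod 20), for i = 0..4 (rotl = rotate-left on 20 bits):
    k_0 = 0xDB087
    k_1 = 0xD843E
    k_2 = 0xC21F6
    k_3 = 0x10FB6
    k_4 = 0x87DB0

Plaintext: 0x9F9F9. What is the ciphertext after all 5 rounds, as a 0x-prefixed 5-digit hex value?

s_0 = plaintext = 0x9F9F9
s_1 = Round(s_0, k_0) = 0x3C3D3
s_2 = Round(s_1, k_1) = 0x3F69B
s_3 = Round(s_2, k_2) = 0x9BADB
s_4 = Round(s_3, k_3) = 0xBFD98
s_5 = Round(s_4, k_4) = 0x49E2C

0x49E2C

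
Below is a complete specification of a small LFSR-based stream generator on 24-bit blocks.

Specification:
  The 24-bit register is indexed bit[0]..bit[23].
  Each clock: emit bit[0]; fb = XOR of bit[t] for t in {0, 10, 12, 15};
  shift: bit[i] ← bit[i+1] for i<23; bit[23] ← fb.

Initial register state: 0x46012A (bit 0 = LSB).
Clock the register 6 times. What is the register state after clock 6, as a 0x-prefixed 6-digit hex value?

0x191804

reg_0 = 0x46012A
clock 1: out=0, reg = 0x230095
clock 2: out=1, reg = 0x91804A
clock 3: out=0, reg = 0xC8C025
clock 4: out=1, reg = 0x646012
clock 5: out=0, reg = 0x323009
clock 6: out=1, reg = 0x191804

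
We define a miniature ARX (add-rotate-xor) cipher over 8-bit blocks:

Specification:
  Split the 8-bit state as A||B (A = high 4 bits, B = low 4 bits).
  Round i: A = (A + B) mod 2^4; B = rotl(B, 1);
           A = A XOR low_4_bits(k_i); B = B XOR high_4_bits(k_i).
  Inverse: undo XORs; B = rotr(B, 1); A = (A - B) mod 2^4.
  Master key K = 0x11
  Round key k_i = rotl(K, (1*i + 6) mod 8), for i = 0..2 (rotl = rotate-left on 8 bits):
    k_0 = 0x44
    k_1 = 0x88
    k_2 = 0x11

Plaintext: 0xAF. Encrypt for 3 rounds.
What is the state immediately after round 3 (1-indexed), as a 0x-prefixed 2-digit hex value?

0xEE

s_0 = plaintext = 0xAF
s_1 = Round(s_0, k_0) = 0xDB
s_2 = Round(s_1, k_1) = 0x0F
s_3 = Round(s_2, k_2) = 0xEE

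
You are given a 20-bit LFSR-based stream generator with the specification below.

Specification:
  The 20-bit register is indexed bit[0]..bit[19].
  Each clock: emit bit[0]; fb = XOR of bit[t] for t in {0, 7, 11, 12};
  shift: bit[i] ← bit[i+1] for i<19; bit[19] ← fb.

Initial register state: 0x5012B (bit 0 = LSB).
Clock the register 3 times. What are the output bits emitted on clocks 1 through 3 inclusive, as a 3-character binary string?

110

reg_0 = 0x5012B
clock 1: out=1, reg = 0xA8095
clock 2: out=1, reg = 0x5404A
clock 3: out=0, reg = 0x2A025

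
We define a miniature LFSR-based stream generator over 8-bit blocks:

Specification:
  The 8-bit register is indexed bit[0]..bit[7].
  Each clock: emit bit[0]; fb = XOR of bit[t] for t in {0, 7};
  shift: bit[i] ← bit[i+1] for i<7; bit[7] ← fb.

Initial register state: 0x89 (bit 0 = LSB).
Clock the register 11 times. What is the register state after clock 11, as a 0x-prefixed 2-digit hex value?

reg_0 = 0x89
clock 1: out=1, reg = 0x44
clock 2: out=0, reg = 0x22
clock 3: out=0, reg = 0x11
clock 4: out=1, reg = 0x88
clock 5: out=0, reg = 0xC4
clock 6: out=0, reg = 0xE2
clock 7: out=0, reg = 0xF1
clock 8: out=1, reg = 0x78
clock 9: out=0, reg = 0x3C
clock 10: out=0, reg = 0x1E
clock 11: out=0, reg = 0x0F

0x0F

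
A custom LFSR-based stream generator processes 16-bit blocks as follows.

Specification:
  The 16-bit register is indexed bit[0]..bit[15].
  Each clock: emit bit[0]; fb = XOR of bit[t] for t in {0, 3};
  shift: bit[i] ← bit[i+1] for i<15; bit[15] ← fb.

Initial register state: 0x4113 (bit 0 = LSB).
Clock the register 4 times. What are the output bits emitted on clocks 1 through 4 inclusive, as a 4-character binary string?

1100

reg_0 = 0x4113
clock 1: out=1, reg = 0xA089
clock 2: out=1, reg = 0x5044
clock 3: out=0, reg = 0x2822
clock 4: out=0, reg = 0x1411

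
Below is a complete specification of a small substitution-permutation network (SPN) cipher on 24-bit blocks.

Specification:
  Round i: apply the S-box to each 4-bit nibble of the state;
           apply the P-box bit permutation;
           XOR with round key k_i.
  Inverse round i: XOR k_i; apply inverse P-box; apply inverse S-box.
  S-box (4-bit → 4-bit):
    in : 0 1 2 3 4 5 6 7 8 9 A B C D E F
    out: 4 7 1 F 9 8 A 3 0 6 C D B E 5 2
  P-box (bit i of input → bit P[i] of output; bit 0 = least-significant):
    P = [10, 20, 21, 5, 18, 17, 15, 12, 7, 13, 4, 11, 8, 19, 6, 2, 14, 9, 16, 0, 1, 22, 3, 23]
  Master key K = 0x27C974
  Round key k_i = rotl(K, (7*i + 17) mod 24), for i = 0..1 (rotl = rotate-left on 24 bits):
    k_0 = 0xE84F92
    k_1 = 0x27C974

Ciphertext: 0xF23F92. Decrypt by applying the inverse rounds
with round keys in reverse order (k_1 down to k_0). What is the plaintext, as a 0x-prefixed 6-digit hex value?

s_0 = ciphertext = 0xF23F92
s_1 = InvRound(s_0, k_1) = 0xC1A7BC
s_2 = InvRound(s_1, k_0) = 0xEE660A

0xEE660A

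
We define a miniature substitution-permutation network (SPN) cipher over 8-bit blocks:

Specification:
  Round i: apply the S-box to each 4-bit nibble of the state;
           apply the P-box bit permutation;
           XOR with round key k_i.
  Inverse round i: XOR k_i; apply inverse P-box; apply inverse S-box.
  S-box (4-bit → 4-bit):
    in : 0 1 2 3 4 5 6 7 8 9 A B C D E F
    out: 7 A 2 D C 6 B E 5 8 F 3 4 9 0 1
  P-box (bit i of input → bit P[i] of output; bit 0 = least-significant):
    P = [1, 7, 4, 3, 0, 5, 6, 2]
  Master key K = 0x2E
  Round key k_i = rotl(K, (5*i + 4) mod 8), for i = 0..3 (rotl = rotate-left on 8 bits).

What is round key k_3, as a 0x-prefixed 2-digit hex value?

0x71

K = 0x2E
k_0 = rotl(K, (5*0+4) mod 8) = rotl(K, 4) = 0xE2
k_1 = rotl(K, (5*1+4) mod 8) = rotl(K, 1) = 0x5C
k_2 = rotl(K, (5*2+4) mod 8) = rotl(K, 6) = 0x8B
k_3 = rotl(K, (5*3+4) mod 8) = rotl(K, 3) = 0x71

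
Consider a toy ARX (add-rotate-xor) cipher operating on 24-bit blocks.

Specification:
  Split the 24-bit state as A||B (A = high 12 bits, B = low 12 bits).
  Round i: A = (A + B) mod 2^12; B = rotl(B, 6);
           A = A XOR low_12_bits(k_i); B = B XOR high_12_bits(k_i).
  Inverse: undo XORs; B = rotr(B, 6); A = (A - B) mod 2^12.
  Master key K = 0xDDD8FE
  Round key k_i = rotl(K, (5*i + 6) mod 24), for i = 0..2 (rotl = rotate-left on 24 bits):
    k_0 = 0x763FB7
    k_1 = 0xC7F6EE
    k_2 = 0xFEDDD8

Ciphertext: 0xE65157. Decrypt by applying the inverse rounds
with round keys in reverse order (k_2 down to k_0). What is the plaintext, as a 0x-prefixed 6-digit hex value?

0x2FDA18

s_0 = ciphertext = 0xE65157
s_1 = InvRound(s_0, k_2) = 0x503EBA
s_2 = InvRound(s_1, k_1) = 0x2A214B
s_3 = InvRound(s_2, k_0) = 0x2FDA18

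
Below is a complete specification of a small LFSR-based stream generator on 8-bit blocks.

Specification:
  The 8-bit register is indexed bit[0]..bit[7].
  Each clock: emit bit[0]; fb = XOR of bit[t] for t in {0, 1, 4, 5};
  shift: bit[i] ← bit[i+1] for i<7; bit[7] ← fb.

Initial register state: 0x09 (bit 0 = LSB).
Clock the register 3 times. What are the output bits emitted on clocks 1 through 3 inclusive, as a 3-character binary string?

100

reg_0 = 0x09
clock 1: out=1, reg = 0x84
clock 2: out=0, reg = 0x42
clock 3: out=0, reg = 0xA1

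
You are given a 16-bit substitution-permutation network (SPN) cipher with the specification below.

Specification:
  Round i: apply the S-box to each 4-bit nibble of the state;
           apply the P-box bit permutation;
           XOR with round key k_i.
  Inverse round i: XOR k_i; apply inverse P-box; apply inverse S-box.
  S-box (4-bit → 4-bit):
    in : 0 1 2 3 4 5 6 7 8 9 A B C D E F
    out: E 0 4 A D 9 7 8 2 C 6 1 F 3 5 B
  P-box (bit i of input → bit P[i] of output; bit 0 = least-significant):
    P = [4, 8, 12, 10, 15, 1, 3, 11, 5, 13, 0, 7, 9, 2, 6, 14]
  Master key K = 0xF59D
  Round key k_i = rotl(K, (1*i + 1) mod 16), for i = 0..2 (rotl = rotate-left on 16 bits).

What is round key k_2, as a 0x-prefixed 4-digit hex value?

0xACEF

K = 0xF59D
k_0 = rotl(K, (1*0+1) mod 16) = rotl(K, 1) = 0xEB3B
k_1 = rotl(K, (1*1+1) mod 16) = rotl(K, 2) = 0xD677
k_2 = rotl(K, (1*2+1) mod 16) = rotl(K, 3) = 0xACEF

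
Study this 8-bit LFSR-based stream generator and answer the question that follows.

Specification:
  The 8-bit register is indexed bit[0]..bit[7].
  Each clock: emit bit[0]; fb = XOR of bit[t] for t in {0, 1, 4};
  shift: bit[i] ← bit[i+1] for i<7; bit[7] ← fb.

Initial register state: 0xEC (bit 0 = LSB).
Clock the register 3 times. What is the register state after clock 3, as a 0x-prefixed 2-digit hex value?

reg_0 = 0xEC
clock 1: out=0, reg = 0x76
clock 2: out=0, reg = 0x3B
clock 3: out=1, reg = 0x9D

0x9D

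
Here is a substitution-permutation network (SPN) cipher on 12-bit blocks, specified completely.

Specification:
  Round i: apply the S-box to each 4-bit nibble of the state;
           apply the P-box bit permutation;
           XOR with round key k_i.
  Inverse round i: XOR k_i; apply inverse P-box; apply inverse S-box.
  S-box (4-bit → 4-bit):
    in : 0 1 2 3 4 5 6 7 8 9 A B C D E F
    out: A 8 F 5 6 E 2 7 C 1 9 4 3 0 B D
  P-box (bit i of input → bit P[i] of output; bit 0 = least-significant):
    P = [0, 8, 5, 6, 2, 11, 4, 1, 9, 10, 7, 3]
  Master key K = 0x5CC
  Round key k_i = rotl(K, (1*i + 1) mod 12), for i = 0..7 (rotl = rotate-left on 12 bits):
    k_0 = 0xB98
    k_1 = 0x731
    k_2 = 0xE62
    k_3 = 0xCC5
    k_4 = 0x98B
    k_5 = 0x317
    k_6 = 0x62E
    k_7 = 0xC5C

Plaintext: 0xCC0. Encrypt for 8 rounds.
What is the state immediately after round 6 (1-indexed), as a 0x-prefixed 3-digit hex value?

0x438

s_0 = plaintext = 0xCC0
s_1 = Round(s_0, k_0) = 0x4DC
s_2 = Round(s_1, k_1) = 0x2B0
s_3 = Round(s_2, k_2) = 0x9BA
s_4 = Round(s_3, k_3) = 0xE94
s_5 = Round(s_4, k_4) = 0xEA7
s_6 = Round(s_5, k_5) = 0x438
s_7 = Round(s_6, k_6) = 0x2DA
s_8 = Round(s_7, k_7) = 0xA95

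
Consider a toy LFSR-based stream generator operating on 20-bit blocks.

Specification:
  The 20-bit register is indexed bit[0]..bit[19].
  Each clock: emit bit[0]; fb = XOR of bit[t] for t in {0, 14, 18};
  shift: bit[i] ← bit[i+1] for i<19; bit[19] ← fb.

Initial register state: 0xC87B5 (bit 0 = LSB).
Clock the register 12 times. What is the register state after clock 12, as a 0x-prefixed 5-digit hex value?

reg_0 = 0xC87B5
clock 1: out=1, reg = 0x643DA
clock 2: out=0, reg = 0x321ED
clock 3: out=1, reg = 0x990F6
clock 4: out=0, reg = 0x4C87B
clock 5: out=1, reg = 0xA643D
clock 6: out=1, reg = 0x5321E
clock 7: out=0, reg = 0xA990F
clock 8: out=1, reg = 0xD4C87
clock 9: out=1, reg = 0xEA643
clock 10: out=1, reg = 0x75321
clock 11: out=1, reg = 0xBA990
clock 12: out=0, reg = 0x5D4C8

0x5D4C8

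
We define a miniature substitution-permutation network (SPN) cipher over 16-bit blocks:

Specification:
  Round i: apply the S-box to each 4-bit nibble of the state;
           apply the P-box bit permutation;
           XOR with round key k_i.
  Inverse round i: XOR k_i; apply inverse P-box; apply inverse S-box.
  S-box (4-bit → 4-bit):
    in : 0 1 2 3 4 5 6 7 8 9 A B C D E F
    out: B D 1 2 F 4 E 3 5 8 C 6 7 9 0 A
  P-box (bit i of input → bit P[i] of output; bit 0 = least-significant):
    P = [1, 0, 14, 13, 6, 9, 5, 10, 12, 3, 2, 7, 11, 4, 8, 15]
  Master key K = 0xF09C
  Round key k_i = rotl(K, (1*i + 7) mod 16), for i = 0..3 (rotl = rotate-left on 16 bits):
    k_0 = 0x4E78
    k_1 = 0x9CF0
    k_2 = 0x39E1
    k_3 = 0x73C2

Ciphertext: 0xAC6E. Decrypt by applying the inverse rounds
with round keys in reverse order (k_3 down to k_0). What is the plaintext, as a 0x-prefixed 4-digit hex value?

s_0 = ciphertext = 0xAC6E
s_1 = InvRound(s_0, k_3) = 0x1465
s_2 = InvRound(s_1, k_2) = 0x8A99
s_3 = InvRound(s_2, k_1) = 0xE743
s_4 = InvRound(s_3, k_0) = 0x4350

0x4350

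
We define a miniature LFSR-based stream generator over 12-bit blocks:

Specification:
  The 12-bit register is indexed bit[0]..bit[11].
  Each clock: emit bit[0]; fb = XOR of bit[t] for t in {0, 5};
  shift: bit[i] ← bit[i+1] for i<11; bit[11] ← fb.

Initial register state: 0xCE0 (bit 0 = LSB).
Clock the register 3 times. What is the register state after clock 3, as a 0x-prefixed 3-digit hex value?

0xF9C

reg_0 = 0xCE0
clock 1: out=0, reg = 0xE70
clock 2: out=0, reg = 0xF38
clock 3: out=0, reg = 0xF9C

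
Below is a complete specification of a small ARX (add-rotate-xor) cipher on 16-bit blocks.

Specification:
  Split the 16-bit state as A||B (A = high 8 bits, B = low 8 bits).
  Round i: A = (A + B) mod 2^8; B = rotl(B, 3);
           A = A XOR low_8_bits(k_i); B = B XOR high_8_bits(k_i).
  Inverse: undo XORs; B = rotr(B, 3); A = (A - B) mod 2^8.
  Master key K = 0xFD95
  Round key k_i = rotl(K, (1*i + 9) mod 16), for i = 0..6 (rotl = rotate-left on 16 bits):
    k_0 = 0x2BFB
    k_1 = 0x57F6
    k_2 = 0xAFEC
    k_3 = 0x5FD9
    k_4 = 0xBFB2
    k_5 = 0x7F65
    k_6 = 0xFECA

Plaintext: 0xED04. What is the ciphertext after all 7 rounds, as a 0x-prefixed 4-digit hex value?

s_0 = plaintext = 0xED04
s_1 = Round(s_0, k_0) = 0x0A0B
s_2 = Round(s_1, k_1) = 0xE30F
s_3 = Round(s_2, k_2) = 0x1ED7
s_4 = Round(s_3, k_3) = 0x2CE1
s_5 = Round(s_4, k_4) = 0xBFB0
s_6 = Round(s_5, k_5) = 0x0AFA
s_7 = Round(s_6, k_6) = 0xCE29

0xCE29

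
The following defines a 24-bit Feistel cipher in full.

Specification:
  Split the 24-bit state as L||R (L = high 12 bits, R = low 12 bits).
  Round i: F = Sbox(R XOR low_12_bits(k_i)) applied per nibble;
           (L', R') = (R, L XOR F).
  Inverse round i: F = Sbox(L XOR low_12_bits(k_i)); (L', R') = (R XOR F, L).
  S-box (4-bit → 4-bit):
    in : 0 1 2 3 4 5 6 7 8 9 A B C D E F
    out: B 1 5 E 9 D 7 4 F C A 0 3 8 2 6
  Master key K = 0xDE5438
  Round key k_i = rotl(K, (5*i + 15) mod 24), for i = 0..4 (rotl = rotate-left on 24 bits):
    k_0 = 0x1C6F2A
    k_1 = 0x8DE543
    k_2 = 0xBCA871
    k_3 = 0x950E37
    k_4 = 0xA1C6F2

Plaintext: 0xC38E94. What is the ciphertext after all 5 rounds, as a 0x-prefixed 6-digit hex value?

0x779066

s_0 = plaintext = 0xC38E94
s_1 = Round(s_0, k_0) = 0xE94D3A
s_2 = Round(s_1, k_1) = 0xD3A1D8
s_3 = Round(s_2, k_2) = 0x1D8196
s_4 = Round(s_3, k_3) = 0x196779
s_5 = Round(s_4, k_4) = 0x779066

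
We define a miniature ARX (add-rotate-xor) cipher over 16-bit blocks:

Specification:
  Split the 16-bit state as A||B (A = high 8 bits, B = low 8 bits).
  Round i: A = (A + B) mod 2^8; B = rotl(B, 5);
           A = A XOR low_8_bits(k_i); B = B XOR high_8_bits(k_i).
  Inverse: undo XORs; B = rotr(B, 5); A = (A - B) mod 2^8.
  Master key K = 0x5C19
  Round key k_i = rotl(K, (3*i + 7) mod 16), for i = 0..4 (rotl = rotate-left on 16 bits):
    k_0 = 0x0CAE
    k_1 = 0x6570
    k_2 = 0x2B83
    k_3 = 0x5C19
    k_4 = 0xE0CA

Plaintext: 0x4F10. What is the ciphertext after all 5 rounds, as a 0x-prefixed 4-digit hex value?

0xEB95

s_0 = plaintext = 0x4F10
s_1 = Round(s_0, k_0) = 0xF10E
s_2 = Round(s_1, k_1) = 0x8FA4
s_3 = Round(s_2, k_2) = 0xB0BF
s_4 = Round(s_3, k_3) = 0x76AB
s_5 = Round(s_4, k_4) = 0xEB95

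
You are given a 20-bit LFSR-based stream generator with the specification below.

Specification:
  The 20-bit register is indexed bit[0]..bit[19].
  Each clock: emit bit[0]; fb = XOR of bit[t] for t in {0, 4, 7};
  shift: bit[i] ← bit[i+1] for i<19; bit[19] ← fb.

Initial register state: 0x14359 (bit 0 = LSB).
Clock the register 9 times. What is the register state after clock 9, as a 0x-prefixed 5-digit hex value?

0xF50A1

reg_0 = 0x14359
clock 1: out=1, reg = 0x0A1AC
clock 2: out=0, reg = 0x850D6
clock 3: out=0, reg = 0x4286B
clock 4: out=1, reg = 0xA1435
clock 5: out=1, reg = 0x50A1A
clock 6: out=0, reg = 0xA850D
clock 7: out=1, reg = 0xD4286
clock 8: out=0, reg = 0xEA143
clock 9: out=1, reg = 0xF50A1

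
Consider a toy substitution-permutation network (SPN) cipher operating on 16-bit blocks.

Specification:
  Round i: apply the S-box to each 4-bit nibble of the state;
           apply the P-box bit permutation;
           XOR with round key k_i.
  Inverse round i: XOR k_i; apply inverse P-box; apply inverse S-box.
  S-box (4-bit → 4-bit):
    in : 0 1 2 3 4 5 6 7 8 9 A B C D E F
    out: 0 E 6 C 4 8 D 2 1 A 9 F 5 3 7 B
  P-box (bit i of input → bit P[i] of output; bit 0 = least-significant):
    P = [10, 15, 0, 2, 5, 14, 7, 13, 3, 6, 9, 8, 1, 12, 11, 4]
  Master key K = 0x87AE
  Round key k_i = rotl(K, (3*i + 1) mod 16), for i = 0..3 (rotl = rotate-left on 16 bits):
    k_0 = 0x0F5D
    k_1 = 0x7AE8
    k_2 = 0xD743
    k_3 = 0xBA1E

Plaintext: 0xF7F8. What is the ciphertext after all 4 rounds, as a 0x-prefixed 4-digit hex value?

0xCE4E

s_0 = plaintext = 0xF7F8
s_1 = Round(s_0, k_0) = 0x7B2F
s_2 = Round(s_1, k_1) = 0xAD24
s_3 = Round(s_2, k_2) = 0x9798
s_4 = Round(s_3, k_3) = 0xCE4E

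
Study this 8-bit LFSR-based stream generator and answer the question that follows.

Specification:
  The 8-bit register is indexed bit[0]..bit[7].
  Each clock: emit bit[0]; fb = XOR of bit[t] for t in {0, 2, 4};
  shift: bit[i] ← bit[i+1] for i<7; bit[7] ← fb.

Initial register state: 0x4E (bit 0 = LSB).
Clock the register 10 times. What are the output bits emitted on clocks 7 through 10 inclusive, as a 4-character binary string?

1010

reg_0 = 0x4E
clock 1: out=0, reg = 0xA7
clock 2: out=1, reg = 0x53
clock 3: out=1, reg = 0x29
clock 4: out=1, reg = 0x94
clock 5: out=0, reg = 0x4A
clock 6: out=0, reg = 0x25
clock 7: out=1, reg = 0x12
clock 8: out=0, reg = 0x89
clock 9: out=1, reg = 0xC4
clock 10: out=0, reg = 0xE2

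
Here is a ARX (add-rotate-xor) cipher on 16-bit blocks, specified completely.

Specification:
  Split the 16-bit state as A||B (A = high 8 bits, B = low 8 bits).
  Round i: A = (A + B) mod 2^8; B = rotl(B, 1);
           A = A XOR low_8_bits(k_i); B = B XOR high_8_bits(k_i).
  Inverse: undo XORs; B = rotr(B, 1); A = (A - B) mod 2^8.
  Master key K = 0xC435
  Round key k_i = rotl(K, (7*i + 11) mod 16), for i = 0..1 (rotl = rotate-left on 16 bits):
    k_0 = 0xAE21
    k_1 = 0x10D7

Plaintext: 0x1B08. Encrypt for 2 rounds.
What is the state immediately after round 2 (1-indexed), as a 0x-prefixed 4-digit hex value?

s_0 = plaintext = 0x1B08
s_1 = Round(s_0, k_0) = 0x02BE
s_2 = Round(s_1, k_1) = 0x176D

0x176D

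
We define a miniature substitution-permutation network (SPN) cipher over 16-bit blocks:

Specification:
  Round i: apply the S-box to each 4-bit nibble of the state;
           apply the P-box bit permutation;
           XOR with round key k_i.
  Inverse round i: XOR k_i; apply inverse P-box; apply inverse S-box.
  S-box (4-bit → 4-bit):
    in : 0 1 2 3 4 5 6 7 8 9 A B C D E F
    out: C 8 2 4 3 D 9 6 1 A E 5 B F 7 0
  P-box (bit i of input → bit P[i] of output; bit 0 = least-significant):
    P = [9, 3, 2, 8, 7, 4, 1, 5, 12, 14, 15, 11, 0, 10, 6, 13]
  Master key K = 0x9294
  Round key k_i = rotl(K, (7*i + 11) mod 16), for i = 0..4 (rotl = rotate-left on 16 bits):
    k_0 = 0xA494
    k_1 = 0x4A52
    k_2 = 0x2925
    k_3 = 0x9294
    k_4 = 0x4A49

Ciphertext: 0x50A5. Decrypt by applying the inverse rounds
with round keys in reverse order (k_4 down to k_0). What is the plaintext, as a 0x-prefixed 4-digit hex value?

s_0 = ciphertext = 0x50A5
s_1 = InvRound(s_0, k_4) = 0x366E
s_2 = InvRound(s_1, k_3) = 0xA3D2
s_3 = InvRound(s_2, k_2) = 0xB0DB
s_4 = InvRound(s_3, k_1) = 0x6D84
s_5 = InvRound(s_4, k_0) = 0xFA21

0xFA21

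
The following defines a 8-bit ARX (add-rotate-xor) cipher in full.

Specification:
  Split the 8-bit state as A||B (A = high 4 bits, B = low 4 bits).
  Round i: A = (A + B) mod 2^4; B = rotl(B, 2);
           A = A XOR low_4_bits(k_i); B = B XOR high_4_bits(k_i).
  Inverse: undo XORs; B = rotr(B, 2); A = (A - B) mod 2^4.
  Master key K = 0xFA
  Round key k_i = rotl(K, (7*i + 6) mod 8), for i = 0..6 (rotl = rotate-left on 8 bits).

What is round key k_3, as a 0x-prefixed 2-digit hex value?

K = 0xFA
k_0 = rotl(K, (7*0+6) mod 8) = rotl(K, 6) = 0xBE
k_1 = rotl(K, (7*1+6) mod 8) = rotl(K, 5) = 0x5F
k_2 = rotl(K, (7*2+6) mod 8) = rotl(K, 4) = 0xAF
k_3 = rotl(K, (7*3+6) mod 8) = rotl(K, 3) = 0xD7

0xD7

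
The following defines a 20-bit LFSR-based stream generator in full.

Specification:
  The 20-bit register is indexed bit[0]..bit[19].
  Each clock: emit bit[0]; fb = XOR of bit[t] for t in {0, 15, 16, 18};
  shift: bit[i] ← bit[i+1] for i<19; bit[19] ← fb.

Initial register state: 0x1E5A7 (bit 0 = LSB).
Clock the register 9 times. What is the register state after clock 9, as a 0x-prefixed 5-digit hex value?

reg_0 = 0x1E5A7
clock 1: out=1, reg = 0x8F2D3
clock 2: out=1, reg = 0x47969
clock 3: out=1, reg = 0x23CB4
clock 4: out=0, reg = 0x11E5A
clock 5: out=0, reg = 0x88F2D
clock 6: out=1, reg = 0x44796
clock 7: out=0, reg = 0xA23CB
clock 8: out=1, reg = 0xD11E5
clock 9: out=1, reg = 0xE88F2

0xE88F2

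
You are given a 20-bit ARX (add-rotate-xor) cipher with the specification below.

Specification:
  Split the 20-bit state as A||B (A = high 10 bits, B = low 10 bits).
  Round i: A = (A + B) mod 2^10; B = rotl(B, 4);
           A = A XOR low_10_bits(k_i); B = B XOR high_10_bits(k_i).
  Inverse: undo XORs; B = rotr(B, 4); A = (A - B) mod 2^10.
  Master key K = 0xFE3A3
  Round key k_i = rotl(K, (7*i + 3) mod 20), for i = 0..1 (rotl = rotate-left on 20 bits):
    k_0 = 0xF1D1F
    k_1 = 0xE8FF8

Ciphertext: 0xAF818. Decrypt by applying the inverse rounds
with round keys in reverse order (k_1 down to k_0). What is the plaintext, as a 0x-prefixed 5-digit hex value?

s_0 = ciphertext = 0xAF818
s_1 = InvRound(s_0, k_1) = 0x92EFB
s_2 = InvRound(s_1, k_0) = 0x10713

0x10713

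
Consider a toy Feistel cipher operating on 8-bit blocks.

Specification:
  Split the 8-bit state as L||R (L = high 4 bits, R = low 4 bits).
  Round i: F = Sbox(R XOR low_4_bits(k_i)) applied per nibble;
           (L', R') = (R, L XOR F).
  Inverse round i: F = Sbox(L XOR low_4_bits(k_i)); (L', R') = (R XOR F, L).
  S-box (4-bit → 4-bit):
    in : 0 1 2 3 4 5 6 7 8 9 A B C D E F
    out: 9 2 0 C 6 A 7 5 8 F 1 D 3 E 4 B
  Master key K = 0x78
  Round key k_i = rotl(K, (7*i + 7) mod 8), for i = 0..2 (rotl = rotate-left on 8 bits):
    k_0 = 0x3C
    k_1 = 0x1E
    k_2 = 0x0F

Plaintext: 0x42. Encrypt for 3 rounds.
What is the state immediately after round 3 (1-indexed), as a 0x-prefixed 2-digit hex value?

0x6F

s_0 = plaintext = 0x42
s_1 = Round(s_0, k_0) = 0x20
s_2 = Round(s_1, k_1) = 0x06
s_3 = Round(s_2, k_2) = 0x6F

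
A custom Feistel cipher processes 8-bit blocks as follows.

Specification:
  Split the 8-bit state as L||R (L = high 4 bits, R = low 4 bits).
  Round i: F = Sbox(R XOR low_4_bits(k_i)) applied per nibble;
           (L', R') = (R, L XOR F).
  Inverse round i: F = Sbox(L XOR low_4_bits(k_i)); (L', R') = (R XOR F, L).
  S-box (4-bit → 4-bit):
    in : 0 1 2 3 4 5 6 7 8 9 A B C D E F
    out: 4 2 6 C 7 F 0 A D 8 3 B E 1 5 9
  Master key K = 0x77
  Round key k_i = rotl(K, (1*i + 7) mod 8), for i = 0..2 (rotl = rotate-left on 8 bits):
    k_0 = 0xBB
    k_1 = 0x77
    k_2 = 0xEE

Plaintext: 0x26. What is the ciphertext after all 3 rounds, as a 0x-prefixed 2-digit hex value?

s_0 = plaintext = 0x26
s_1 = Round(s_0, k_0) = 0x63
s_2 = Round(s_1, k_1) = 0x31
s_3 = Round(s_2, k_2) = 0x1A

0x1A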